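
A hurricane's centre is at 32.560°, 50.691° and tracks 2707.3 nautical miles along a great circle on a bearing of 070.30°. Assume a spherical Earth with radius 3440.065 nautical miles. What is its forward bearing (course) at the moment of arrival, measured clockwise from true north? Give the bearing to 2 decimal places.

final bearing 102.82°

Angular distance δ = d/R = 2707.3 / 3440.065 = 0.786991 rad.
With φ₁ = 32.560° = 0.568279 rad and θ = 70.3° = 1.226966 rad:
Applying the spherical law of cosines for sides, sin φ₂ = sin φ₁ cos δ + cos φ₁ sin δ cos θ = 0.581164, so φ₂ = 35.532°.
Δλ = atan2( sin θ sin δ cos φ₁ , cos δ − sin φ₁ sin φ₂ ) = atan2(0.561981, 0.393207) = 0.960285 rad = 55.020°.
λ₂ = λ₁ + Δλ = 105.711°.
The forward bearing on arrival equals the back-azimuth from the destination plus 180°.
Back-azimuth from P₂ (35.53°, 105.71°) to P₁ (32.56°, 50.69°), with Δλ' = λ₁ − λ₂ = -55.02°: atan2( sin Δλ' cos φ₁ , cos φ₂ sin φ₁ − sin φ₂ cos φ₁ cos Δλ' ) = 282.82°.
Final bearing = (282.82° + 180°) mod 360° = 102.82°.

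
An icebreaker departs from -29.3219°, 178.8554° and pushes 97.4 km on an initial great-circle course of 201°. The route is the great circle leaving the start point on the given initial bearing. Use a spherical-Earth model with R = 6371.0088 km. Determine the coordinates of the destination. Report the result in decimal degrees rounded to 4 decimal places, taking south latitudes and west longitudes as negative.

Central angle δ = d/R = 0.015288 rad.
Start latitude φ₁ = -0.511764 rad; initial bearing θ = 3.508112 rad.
Applying the spherical law of cosines for sides, sin φ₂ = sin φ₁ cos δ + cos φ₁ sin δ cos θ = -0.502102, so φ₂ = -30.1392°.
For the longitude increment, Δλ = atan2( sin θ sin δ cos φ₁, cos δ − sin φ₁ sin φ₂ ) = atan2(-0.004777, 0.753996) = -0.3630°.
λ₂ = λ₁ + Δλ = 178.4924°.

latitude -30.1392°, longitude 178.4924°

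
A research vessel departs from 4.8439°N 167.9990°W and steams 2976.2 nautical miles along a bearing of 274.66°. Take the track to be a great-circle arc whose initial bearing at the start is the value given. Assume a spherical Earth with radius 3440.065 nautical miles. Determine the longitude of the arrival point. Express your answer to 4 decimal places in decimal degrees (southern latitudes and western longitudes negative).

δ = 2976.2/3440.065 = 0.865158 rad (49.5699°).
With φ₁ = 4.8439° = 0.084542 rad and θ = 274.66° = 4.793721 rad:
sin φ₂ = sin φ₁ cos δ + cos φ₁ sin δ cos θ = (0.084441)(0.648520) + (0.996428)(0.761198)(0.081243) = 0.116383
φ₂ = asin(0.116383) = 0.116647 rad = 6.6834°.
Then Δλ = atan2(-0.755972, 0.638692) = -0.869292 rad, from sin θ sin δ cos φ₁ over cos δ − sin φ₁ sin φ₂.
λ₂ = -167.9990° + -49.8068° = -217.8058°, normalized to (−180°, 180°] → 142.1942°.

longitude 142.1942°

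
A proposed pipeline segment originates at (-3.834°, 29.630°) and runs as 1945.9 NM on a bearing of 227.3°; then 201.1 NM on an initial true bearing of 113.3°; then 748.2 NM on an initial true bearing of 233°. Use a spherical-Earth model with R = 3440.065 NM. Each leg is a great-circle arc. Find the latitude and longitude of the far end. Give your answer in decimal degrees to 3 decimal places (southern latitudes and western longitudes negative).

Apply the spherical direct solution leg by leg, carrying full precision between legs.
Leg 1: from (-3.834°, 29.630°), δ = 1945.9/3440.065 = 0.565658 rad, θ = 227.3° → φ = -24.778°, λ = 3.919°.
Leg 2: from (-24.778°, 3.919°), δ = 201.1/3440.065 = 0.058458 rad, θ = 113.3° → φ = -26.064°, λ = 7.343°.
Leg 3: from (-26.064°, 7.343°), δ = 748.2/3440.065 = 0.217496 rad, θ = 233° → φ = -33.071°, λ = -4.524°.

latitude -33.071°, longitude -4.524°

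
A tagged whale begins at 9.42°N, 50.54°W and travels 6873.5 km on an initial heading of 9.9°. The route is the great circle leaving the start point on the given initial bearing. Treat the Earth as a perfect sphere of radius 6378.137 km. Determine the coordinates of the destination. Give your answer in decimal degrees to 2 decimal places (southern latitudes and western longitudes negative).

Angular distance δ = d/R = 6873.5 / 6378.137 = 1.077666 rad.
Start latitude φ₁ = 0.164410 rad; initial bearing θ = 0.172788 rad.
Applying the spherical law of cosines for sides, sin φ₂ = sin φ₁ cos δ + cos φ₁ sin δ cos θ = 0.933517, so φ₂ = 68.99°.
Then Δλ = atan2(0.149402, 0.320597) = 0.436091 rad, from sin θ sin δ cos φ₁ over cos δ − sin φ₁ sin φ₂.
λ₂ = -50.54° + 24.99° = -25.55°.

latitude 68.99°, longitude -25.55°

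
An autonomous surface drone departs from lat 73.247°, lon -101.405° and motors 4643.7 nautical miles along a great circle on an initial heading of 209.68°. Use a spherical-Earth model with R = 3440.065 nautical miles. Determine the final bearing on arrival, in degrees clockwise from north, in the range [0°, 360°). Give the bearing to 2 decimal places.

final bearing 188.21°

Central angle δ = d/R = 1.349887 rad.
Converting: φ₁ = 1.278401 rad, θ = 3.659606 rad.
Destination latitude: φ₂ = arcsin( sin φ₁ cos δ + cos φ₁ sin δ cos θ ) = arcsin(-0.034527) = -1.979°.
For the longitude increment, Δλ = atan2( sin θ sin δ cos φ₁, cos δ − sin φ₁ sin φ₂ ) = atan2(-0.139258, 0.252179) = -28.908°.
Hence λ₂ = -101.405° + -28.908° = -130.313°.
The forward bearing on arrival equals the back-azimuth from the destination plus 180°.
Back-azimuth from P₂ (-1.98°, -130.31°) to P₁ (73.25°, -101.41°), with Δλ' = λ₁ − λ₂ = 28.91°: atan2( sin Δλ' cos φ₁ , cos φ₂ sin φ₁ − sin φ₂ cos φ₁ cos Δλ' ) = 8.21°.
Final bearing = (8.21° + 180°) mod 360° = 188.21°.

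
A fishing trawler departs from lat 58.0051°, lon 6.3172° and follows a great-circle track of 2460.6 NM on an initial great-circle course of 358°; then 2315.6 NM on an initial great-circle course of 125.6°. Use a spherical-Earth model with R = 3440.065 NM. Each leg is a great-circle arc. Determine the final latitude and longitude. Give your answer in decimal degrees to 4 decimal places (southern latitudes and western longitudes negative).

latitude 45.6378°, longitude -118.8608°

Apply the spherical direct solution leg by leg, carrying full precision between legs.
Leg 1: from (58.0051°, 6.3172°), δ = 2460.6/3440.065 = 0.715277 rad, θ = 358° → φ = 80.9352°, λ = -165.3297°.
Leg 2: from (80.9352°, -165.3297°), δ = 2315.6/3440.065 = 0.673127 rad, θ = 125.6° → φ = 45.6378°, λ = -118.8608°.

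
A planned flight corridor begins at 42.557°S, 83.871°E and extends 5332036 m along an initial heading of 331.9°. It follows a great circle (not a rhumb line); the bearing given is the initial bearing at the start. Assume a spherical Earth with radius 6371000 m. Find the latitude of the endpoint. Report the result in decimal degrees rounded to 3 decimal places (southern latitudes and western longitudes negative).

The arc subtends δ = 5332036/6371000 = 0.836923 rad at the centre.
With φ₁ = -42.557° = -0.742760 rad and θ = 331.9° = 5.792748 rad:
Applying the spherical law of cosines for sides, sin φ₂ = sin φ₁ cos δ + cos φ₁ sin δ cos θ = 0.029548, so φ₂ = 1.693°.
Δλ = atan2( sin θ sin δ cos φ₁ , cos δ − sin φ₁ sin φ₂ ) = atan2(-0.257640, 0.689735) = -0.357485 rad = -20.482°.
λ₂ = 83.871° + -20.482° = 63.389°.

latitude 1.693°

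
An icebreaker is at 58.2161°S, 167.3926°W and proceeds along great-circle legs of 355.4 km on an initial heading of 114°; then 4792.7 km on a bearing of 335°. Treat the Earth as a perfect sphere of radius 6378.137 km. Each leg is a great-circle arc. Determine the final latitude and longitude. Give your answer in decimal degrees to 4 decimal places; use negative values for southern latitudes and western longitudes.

latitude -18.2911°, longitude -179.3481°

Apply the spherical direct solution leg by leg, carrying full precision between legs.
Leg 1: from (-58.2161°, -167.3926°), δ = 355.4/6378.137 = 0.055722 rad, θ = 114° → φ = -59.3900°, λ = -161.6581°.
Leg 2: from (-59.3900°, -161.6581°), δ = 4792.7/6378.137 = 0.751426 rad, θ = 335° → φ = -18.2911°, λ = -179.3481°.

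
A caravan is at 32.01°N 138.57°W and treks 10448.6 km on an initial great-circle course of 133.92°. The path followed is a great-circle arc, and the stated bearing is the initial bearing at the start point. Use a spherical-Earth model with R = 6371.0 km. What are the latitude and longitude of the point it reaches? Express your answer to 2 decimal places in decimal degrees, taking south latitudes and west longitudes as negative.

Central angle δ = d/R = 1.640025 rad.
Converting: φ₁ = 0.558680 rad, θ = 2.337345 rad.
sin φ₂ = sin φ₁ cos δ + cos φ₁ sin δ cos θ = (0.530067)(-0.069174) + (0.847956)(0.997605)(-0.693653) = -0.623445
φ₂ = asin(-0.623445) = -0.673141 rad = -38.57°.
For the longitude increment, Δλ = atan2( sin θ sin δ cos φ₁, cos δ − sin φ₁ sin φ₂ ) = atan2(0.609327, 0.261294) = 66.79°.
Hence λ₂ = -138.57° + 66.79° = -71.78°.

latitude -38.57°, longitude -71.78°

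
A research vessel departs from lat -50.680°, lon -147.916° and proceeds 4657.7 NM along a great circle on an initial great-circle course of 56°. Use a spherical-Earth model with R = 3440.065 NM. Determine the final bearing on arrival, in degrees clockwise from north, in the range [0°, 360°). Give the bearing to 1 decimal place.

final bearing 32.3°

The arc subtends δ = 4657.7/3440.065 = 1.353957 rad at the centre.
Start latitude φ₁ = -0.884533 rad; initial bearing θ = 0.977384 rad.
Applying the spherical law of cosines for sides, sin φ₂ = sin φ₁ cos δ + cos φ₁ sin δ cos θ = 0.179596, so φ₂ = 10.346°.
Δλ = atan2( sin θ sin δ cos φ₁ , cos δ − sin φ₁ sin φ₂ ) = atan2(0.513019, 0.354083) = 0.966681 rad = 55.387°.
λ₂ = -147.916° + 55.387° = -92.529°.
The forward bearing on arrival equals the back-azimuth from the destination plus 180°.
Back-azimuth from P₂ (10.3°, -92.5°) to P₁ (-50.7°, -147.9°), with Δλ' = λ₁ − λ₂ = -55.4°: atan2( sin Δλ' cos φ₁ , cos φ₂ sin φ₁ − sin φ₂ cos φ₁ cos Δλ' ) = 212.3°.
Final bearing = (212.3° + 180°) mod 360° = 32.3°.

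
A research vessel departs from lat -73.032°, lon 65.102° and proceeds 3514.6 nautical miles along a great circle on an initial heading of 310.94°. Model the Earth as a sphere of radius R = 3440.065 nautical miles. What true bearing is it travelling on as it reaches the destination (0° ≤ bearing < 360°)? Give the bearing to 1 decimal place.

δ = 3514.6/3440.065 = 1.021667 rad (58.5372°).
With φ₁ = -73.032° = -1.274649 rad and θ = 310.94° = 5.426927 rad:
Destination latitude: φ₂ = arcsin( sin φ₁ cos δ + cos φ₁ sin δ cos θ ) = arcsin(-0.336107) = -19.640°.
For the longitude increment, Δλ = atan2( sin θ sin δ cos φ₁, cos δ − sin φ₁ sin φ₂ ) = atan2(-0.188042, 0.200470) = -43.168°.
Hence λ₂ = 65.102° + -43.168° = 21.934°.
The forward bearing on arrival equals the back-azimuth from the destination plus 180°.
Back-azimuth from P₂ (-19.6°, 21.9°) to P₁ (-73.0°, 65.1°), with Δλ' = λ₁ − λ₂ = 43.2°: atan2( sin Δλ' cos φ₁ , cos φ₂ sin φ₁ − sin φ₂ cos φ₁ cos Δλ' ) = 166.5°.
Final bearing = (166.5° + 180°) mod 360° = 346.5°.

final bearing 346.5°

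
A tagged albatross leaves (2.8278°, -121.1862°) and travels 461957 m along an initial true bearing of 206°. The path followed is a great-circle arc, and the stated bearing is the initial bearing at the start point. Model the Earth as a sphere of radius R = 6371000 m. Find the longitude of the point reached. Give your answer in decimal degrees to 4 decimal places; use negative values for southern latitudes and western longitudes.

Central angle δ = d/R = 0.072509 rad.
With φ₁ = 2.8278° = 0.049354 rad and θ = 206° = 3.595378 rad:
sin φ₂ = sin φ₁ cos δ + cos φ₁ sin δ cos θ = (0.049334)(0.997372) + (0.998782)(0.072446)(-0.898794) = -0.015830
φ₂ = asin(-0.015830) = -0.015830 rad = -0.9070°.
For the longitude increment, Δλ = atan2( sin θ sin δ cos φ₁, cos δ − sin φ₁ sin φ₂ ) = atan2(-0.031719, 0.998153) = -1.8201°.
λ₂ = -121.1862° + -1.8201° = -123.0063°.

longitude -123.0063°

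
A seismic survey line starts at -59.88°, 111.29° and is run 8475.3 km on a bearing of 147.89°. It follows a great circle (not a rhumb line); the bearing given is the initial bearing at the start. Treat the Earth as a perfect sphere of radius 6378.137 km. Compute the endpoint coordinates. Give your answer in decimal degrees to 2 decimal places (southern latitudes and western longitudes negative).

latitude -38.31°, longitude -109.83°

Angular distance δ = d/R = 8475.3 / 6378.137 = 1.328805 rad.
With φ₁ = -59.88° = -1.045103 rad and θ = 147.89° = 2.581167 rad:
Applying the spherical law of cosines for sides, sin φ₂ = sin φ₁ cos δ + cos φ₁ sin δ cos θ = -0.619945, so φ₂ = -38.31°.
For the longitude increment, Δλ = atan2( sin θ sin δ cos φ₁, cos δ − sin φ₁ sin φ₂ ) = atan2(0.258965, -0.296601) = 138.88°.
λ₂ = 111.29° + 138.88° = 250.17°, normalized to (−180°, 180°] → -109.83°.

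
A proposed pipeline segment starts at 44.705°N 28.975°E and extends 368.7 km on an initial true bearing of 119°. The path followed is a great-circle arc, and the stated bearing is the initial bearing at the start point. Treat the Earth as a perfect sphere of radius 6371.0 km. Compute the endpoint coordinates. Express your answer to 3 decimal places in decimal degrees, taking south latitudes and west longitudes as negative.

The arc subtends δ = 368.7/6371 = 0.057872 rad at the centre.
Start latitude φ₁ = 0.780249 rad; initial bearing θ = 2.076942 rad.
Applying the spherical law of cosines for sides, sin φ₂ = sin φ₁ cos δ + cos φ₁ sin δ cos θ = 0.682349, so φ₂ = 43.027°.
Then Δλ = atan2(0.035954, 0.518323) = 0.069256 rad, from sin θ sin δ cos φ₁ over cos δ − sin φ₁ sin φ₂.
λ₂ = λ₁ + Δλ = 32.943°.

latitude 43.027°, longitude 32.943°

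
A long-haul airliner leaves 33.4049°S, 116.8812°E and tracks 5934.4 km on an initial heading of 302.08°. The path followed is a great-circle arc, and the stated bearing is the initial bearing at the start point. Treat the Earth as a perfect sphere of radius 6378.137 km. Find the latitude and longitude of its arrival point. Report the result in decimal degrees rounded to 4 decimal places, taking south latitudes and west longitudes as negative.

The arc subtends δ = 5934.4/6378.137 = 0.930428 rad at the centre.
Converting: φ₁ = -0.583025 rad, θ = 5.272291 rad.
Applying the spherical law of cosines for sides, sin φ₂ = sin φ₁ cos δ + cos φ₁ sin δ cos θ = 0.026574, so φ₂ = 1.5228°.
Δλ = atan2( sin θ sin δ cos φ₁ , cos δ − sin φ₁ sin φ₂ ) = atan2(-0.567193, 0.612121) = -0.747320 rad = -42.8183°.
Hence λ₂ = 116.8812° + -42.8183° = 74.0629°.

latitude 1.5228°, longitude 74.0629°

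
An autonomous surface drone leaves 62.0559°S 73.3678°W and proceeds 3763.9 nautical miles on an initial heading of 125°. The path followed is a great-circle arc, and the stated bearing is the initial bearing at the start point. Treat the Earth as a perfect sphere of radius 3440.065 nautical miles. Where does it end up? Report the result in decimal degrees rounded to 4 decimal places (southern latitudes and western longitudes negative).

δ = 3763.9/3440.065 = 1.094136 rad (62.6894°).
Start latitude φ₁ = -1.083080 rad; initial bearing θ = 2.181662 rad.
Destination latitude: φ₂ = arcsin( sin φ₁ cos δ + cos φ₁ sin δ cos θ ) = arcsin(-0.644142) = -40.1013°.
For the longitude increment, Δλ = atan2( sin θ sin δ cos φ₁, cos δ − sin φ₁ sin φ₂ ) = atan2(0.341074, -0.110224) = 107.9091°.
λ₂ = λ₁ + Δλ = 34.5413°.

latitude -40.1013°, longitude 34.5413°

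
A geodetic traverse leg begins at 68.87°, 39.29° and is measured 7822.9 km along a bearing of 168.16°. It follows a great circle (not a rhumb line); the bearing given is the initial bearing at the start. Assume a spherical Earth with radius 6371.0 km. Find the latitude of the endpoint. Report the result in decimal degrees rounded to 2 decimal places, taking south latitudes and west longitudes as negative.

δ = 7822.9/6371 = 1.227892 rad (70.3530°).
Converting: φ₁ = 1.202008 rad, θ = 2.934946 rad.
Applying the spherical law of cosines for sides, sin φ₂ = sin φ₁ cos δ + cos φ₁ sin δ cos θ = -0.018658, so φ₂ = -1.07°.
Δλ = atan2( sin θ sin δ cos φ₁ , cos δ − sin φ₁ sin φ₂ ) = atan2(0.069658, 0.353627) = 0.194492 rad = 11.14°.
Hence λ₂ = 39.29° + 11.14° = 50.43°.

latitude -1.07°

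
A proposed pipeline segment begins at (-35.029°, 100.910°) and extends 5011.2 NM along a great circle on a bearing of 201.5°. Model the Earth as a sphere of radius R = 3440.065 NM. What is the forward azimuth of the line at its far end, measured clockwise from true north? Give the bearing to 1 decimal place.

final bearing 328.2°

Angular distance δ = d/R = 5011.2 / 3440.065 = 1.456717 rad.
With φ₁ = -35.029° = -0.611371 rad and θ = 201.5° = 3.516838 rad:
Destination latitude: φ₂ = arcsin( sin φ₁ cos δ + cos φ₁ sin δ cos θ ) = arcsin(-0.822270) = -55.313°.
Δλ = atan2( sin θ sin δ cos φ₁ , cos δ − sin φ₁ sin φ₂ ) = atan2(-0.298163, -0.358143) = -2.447332 rad = -140.222°.
λ₂ = λ₁ + Δλ = -39.312°.
The forward bearing on arrival equals the back-azimuth from the destination plus 180°.
Back-azimuth from P₂ (-55.3°, -39.3°) to P₁ (-35.0°, 100.9°), with Δλ' = λ₁ − λ₂ = 140.2°: atan2( sin Δλ' cos φ₁ , cos φ₂ sin φ₁ − sin φ₂ cos φ₁ cos Δλ' ) = 148.2°.
Final bearing = (148.2° + 180°) mod 360° = 328.2°.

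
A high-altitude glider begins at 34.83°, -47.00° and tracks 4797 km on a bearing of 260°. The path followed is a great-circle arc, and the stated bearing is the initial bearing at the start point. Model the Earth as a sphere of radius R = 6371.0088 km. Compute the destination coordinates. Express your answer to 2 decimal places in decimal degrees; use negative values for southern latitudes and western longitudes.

latitude 18.62°, longitude -92.28°

Angular distance δ = d/R = 4797 / 6371.0088 = 0.752942 rad.
With φ₁ = 34.83° = 0.607898 rad and θ = 260° = 4.537856 rad:
Destination latitude: φ₂ = arcsin( sin φ₁ cos δ + cos φ₁ sin δ cos θ ) = arcsin(0.319286) = 18.62°.
For the longitude increment, Δλ = atan2( sin θ sin δ cos φ₁, cos δ − sin φ₁ sin φ₂ ) = atan2(-0.552761, 0.547323) = -45.28°.
Hence λ₂ = -47.00° + -45.28° = -92.28°.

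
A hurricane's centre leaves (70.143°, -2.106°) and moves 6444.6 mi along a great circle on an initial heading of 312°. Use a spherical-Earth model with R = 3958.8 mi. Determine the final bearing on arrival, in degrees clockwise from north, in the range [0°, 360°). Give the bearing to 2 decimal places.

final bearing 194.85°

Central angle δ = d/R = 1.627918 rad.
With φ₁ = 70.143° = 1.224226 rad and θ = 312° = 5.445427 rad:
sin φ₂ = sin φ₁ cos δ + cos φ₁ sin δ cos θ = (0.940543)(-0.057090) + (0.339674)(0.998369)(0.669131) = 0.173220
φ₂ = asin(0.173220) = 0.174098 rad = 9.975°.
Δλ = atan2( sin θ sin δ cos φ₁ , cos δ − sin φ₁ sin φ₂ ) = atan2(-0.252015, -0.220011) = -2.288496 rad = -131.121°.
Hence λ₂ = -2.106° + -131.121° = -133.227°.
The forward bearing on arrival equals the back-azimuth from the destination plus 180°.
Back-azimuth from P₂ (9.98°, -133.23°) to P₁ (70.14°, -2.11°), with Δλ' = λ₁ − λ₂ = 131.12°: atan2( sin Δλ' cos φ₁ , cos φ₂ sin φ₁ − sin φ₂ cos φ₁ cos Δλ' ) = 14.85°.
Final bearing = (14.85° + 180°) mod 360° = 194.85°.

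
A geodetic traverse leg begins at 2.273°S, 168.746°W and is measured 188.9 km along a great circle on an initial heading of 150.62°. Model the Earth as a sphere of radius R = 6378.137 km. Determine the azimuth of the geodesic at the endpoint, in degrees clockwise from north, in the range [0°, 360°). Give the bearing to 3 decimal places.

final bearing 150.576°

Central angle δ = d/R = 0.029617 rad.
With φ₁ = -2.273° = -0.039671 rad and θ = 150.62° = 2.628815 rad:
Destination latitude: φ₂ = arcsin( sin φ₁ cos δ + cos φ₁ sin δ cos θ ) = arcsin(-0.065427) = -3.751°.
Then Δλ = atan2(0.014516, 0.996967) = 0.014560 rad, from sin θ sin δ cos φ₁ over cos δ − sin φ₁ sin φ₂.
Hence λ₂ = -168.746° + 0.834° = -167.912°.
The forward bearing on arrival equals the back-azimuth from the destination plus 180°.
Back-azimuth from P₂ (-3.751°, -167.912°) to P₁ (-2.273°, -168.746°), with Δλ' = λ₁ − λ₂ = -0.834°: atan2( sin Δλ' cos φ₁ , cos φ₂ sin φ₁ − sin φ₂ cos φ₁ cos Δλ' ) = 330.576°.
Final bearing = (330.576° + 180°) mod 360° = 150.576°.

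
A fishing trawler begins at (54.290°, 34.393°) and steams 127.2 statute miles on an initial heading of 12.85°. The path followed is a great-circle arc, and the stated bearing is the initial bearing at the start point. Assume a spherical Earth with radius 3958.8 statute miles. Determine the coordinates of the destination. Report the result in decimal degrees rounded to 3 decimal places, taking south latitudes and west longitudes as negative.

latitude 56.083°, longitude 35.127°

The arc subtends δ = 127.2/3958.8 = 0.032131 rad at the centre.
With φ₁ = 54.290° = 0.947539 rad and θ = 12.85° = 0.224275 rad:
sin φ₂ = sin φ₁ cos δ + cos φ₁ sin δ cos θ = (0.811982)(0.999484) + (0.583683)(0.032125)(0.974956) = 0.829844
φ₂ = asin(0.829844) = 0.978828 rad = 56.083°.
Δλ = atan2( sin θ sin δ cos φ₁ , cos δ − sin φ₁ sin φ₂ ) = atan2(0.004170, 0.325666) = 0.012805 rad = 0.734°.
λ₂ = 34.393° + 0.734° = 35.127°.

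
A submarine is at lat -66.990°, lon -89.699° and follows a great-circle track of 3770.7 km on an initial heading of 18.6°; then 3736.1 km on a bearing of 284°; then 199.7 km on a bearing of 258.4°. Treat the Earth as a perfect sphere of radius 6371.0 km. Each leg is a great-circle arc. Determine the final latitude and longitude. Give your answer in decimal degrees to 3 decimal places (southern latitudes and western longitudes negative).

latitude -21.017°, longitude -114.230°

Apply the spherical direct solution leg by leg, carrying full precision between legs.
Leg 1: from (-66.990°, -89.699°), δ = 3770.7/6371 = 0.591854 rad, θ = 18.6° → φ = -33.862°, λ = -77.325°.
Leg 2: from (-33.862°, -77.325°), δ = 3736.1/6371 = 0.586423 rad, θ = 284° → φ = -20.667°, λ = -112.346°.
Leg 3: from (-20.667°, -112.346°), δ = 199.7/6371 = 0.031345 rad, θ = 258.4° → φ = -21.017°, λ = -114.230°.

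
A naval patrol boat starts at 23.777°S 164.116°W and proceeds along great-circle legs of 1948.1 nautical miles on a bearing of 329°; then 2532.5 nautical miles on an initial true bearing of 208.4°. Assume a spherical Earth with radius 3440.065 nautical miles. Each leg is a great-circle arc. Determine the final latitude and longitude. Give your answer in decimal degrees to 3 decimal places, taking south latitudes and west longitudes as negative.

latitude -31.938°, longitude 157.683°

Apply the spherical direct solution leg by leg, carrying full precision between legs.
Leg 1: from (-23.777°, -164.116°), δ = 1948.1/3440.065 = 0.566297 rad, θ = 329° → φ = 4.623°, λ = 179.789°.
Leg 2: from (4.623°, 179.789°), δ = 2532.5/3440.065 = 0.736178 rad, θ = 208.4° → φ = -31.938°, λ = 157.683°.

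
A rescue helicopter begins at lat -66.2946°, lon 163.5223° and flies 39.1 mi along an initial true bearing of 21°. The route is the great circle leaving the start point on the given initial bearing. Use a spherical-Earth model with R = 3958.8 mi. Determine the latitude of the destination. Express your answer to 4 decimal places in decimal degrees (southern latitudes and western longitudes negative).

latitude -65.7655°

Central angle δ = d/R = 0.009877 rad.
Converting: φ₁ = -1.157059 rad, θ = 0.366519 rad.
sin φ₂ = sin φ₁ cos δ + cos φ₁ sin δ cos θ = (-0.915625)(0.999951) + (0.402034)(0.009877)(0.933580) = -0.911873
φ₂ = asin(-0.911873) = -1.147824 rad = -65.7655°.
Δλ = atan2( sin θ sin δ cos φ₁ , cos δ − sin φ₁ sin φ₂ ) = atan2(0.001423, 0.165018) = 0.008623 rad = 0.4941°.
λ₂ = λ₁ + Δλ = 164.0164°.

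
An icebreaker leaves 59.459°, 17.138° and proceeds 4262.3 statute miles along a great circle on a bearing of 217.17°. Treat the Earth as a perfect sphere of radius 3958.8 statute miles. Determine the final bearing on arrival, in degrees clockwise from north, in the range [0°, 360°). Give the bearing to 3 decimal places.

final bearing 197.905°

The arc subtends δ = 4262.3/3958.8 = 1.076665 rad at the centre.
Converting: φ₁ = 1.037755 rad, θ = 3.790332 rad.
Applying the spherical law of cosines for sides, sin φ₂ = sin φ₁ cos δ + cos φ₁ sin δ cos θ = 0.051985, so φ₂ = 2.980°.
For the longitude increment, Δλ = atan2( sin θ sin δ cos φ₁, cos δ − sin φ₁ sin φ₂ ) = atan2(-0.270293, 0.429494) = -32.183°.
Hence λ₂ = 17.138° + -32.183° = -15.045°.
The forward bearing on arrival equals the back-azimuth from the destination plus 180°.
Back-azimuth from P₂ (2.980°, -15.045°) to P₁ (59.459°, 17.138°), with Δλ' = λ₁ − λ₂ = 32.183°: atan2( sin Δλ' cos φ₁ , cos φ₂ sin φ₁ − sin φ₂ cos φ₁ cos Δλ' ) = 17.905°.
Final bearing = (17.905° + 180°) mod 360° = 197.905°.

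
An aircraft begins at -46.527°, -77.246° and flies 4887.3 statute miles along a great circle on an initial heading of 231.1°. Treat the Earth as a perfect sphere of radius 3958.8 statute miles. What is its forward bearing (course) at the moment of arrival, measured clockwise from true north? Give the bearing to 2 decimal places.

final bearing 315.38°

Central angle δ = d/R = 1.234541 rad.
Start latitude φ₁ = -0.812049 rad; initial bearing θ = 4.033456 rad.
Destination latitude: φ₂ = arcsin( sin φ₁ cos δ + cos φ₁ sin δ cos θ ) = arcsin(-0.647298) = -40.338°.
Then Δλ = atan2(-0.505455, -0.139789) = -1.840613 rad, from sin θ sin δ cos φ₁ over cos δ − sin φ₁ sin φ₂.
λ₂ = -77.246° + -105.459° = -182.705°, normalized to (−180°, 180°] → 177.295°.
The forward bearing on arrival equals the back-azimuth from the destination plus 180°.
Back-azimuth from P₂ (-40.34°, 177.29°) to P₁ (-46.53°, -77.25°), with Δλ' = λ₁ − λ₂ = -254.54°: atan2( sin Δλ' cos φ₁ , cos φ₂ sin φ₁ − sin φ₂ cos φ₁ cos Δλ' ) = 135.38°.
Final bearing = (135.38° + 180°) mod 360° = 315.38°.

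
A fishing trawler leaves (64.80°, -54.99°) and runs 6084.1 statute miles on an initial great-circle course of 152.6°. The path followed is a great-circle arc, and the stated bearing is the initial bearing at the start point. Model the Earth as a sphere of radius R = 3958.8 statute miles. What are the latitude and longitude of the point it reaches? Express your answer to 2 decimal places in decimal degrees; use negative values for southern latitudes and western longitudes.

The arc subtends δ = 6084.1/3958.8 = 1.536855 rad at the centre.
Start latitude φ₁ = 1.130973 rad; initial bearing θ = 2.663372 rad.
sin φ₂ = sin φ₁ cos δ + cos φ₁ sin δ cos θ = (0.904827)(0.033935) + (0.425779)(0.999424)(-0.887815) = -0.347090
φ₂ = asin(-0.347090) = -0.354467 rad = -20.31°.
Δλ = atan2( sin θ sin δ cos φ₁ , cos δ − sin φ₁ sin φ₂ ) = atan2(0.195831, 0.347992) = 0.512576 rad = 29.37°.
Hence λ₂ = -54.99° + 29.37° = -25.62°.

latitude -20.31°, longitude -25.62°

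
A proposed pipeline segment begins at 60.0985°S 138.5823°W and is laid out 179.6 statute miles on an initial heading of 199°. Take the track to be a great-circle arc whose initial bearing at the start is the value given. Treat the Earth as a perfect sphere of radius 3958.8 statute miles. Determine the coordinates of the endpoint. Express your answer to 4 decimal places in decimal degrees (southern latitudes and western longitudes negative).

latitude -62.5444°, longitude -140.4175°

The arc subtends δ = 179.6/3958.8 = 0.045367 rad at the centre.
Converting: φ₁ = -1.048917 rad, θ = 3.473205 rad.
sin φ₂ = sin φ₁ cos δ + cos φ₁ sin δ cos θ = (-0.866884)(0.998971) + (0.498510)(0.045352)(-0.945519) = -0.887368
φ₂ = asin(-0.887368) = -1.091606 rad = -62.5444°.
Δλ = atan2( sin θ sin δ cos φ₁ , cos δ − sin φ₁ sin φ₂ ) = atan2(-0.007361, 0.229726) = -0.032030 rad = -1.8352°.
λ₂ = λ₁ + Δλ = -140.4175°.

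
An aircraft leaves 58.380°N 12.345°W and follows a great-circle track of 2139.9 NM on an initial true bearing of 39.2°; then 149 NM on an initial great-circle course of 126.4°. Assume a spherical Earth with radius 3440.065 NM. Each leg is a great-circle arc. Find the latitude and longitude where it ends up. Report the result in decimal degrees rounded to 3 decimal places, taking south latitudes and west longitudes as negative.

Apply the spherical direct solution leg by leg, carrying full precision between legs.
Leg 1: from (58.380°, -12.345°), δ = 2139.9/3440.065 = 0.622052 rad, θ = 39.2° → φ = 68.246°, λ = 71.218°.
Leg 2: from (68.246°, 71.218°), δ = 149/3440.065 = 0.043313 rad, θ = 126.4° → φ = 66.692°, λ = 76.271°.

latitude 66.692°, longitude 76.271°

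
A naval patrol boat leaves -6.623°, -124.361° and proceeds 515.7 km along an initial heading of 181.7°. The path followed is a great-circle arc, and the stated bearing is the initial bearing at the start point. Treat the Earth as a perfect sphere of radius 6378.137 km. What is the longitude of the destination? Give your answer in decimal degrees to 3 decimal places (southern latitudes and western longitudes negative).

The arc subtends δ = 515.7/6378.137 = 0.080854 rad at the centre.
With φ₁ = -6.623° = -0.115593 rad and θ = 181.7° = 3.171263 rad:
Applying the spherical law of cosines for sides, sin φ₂ = sin φ₁ cos δ + cos φ₁ sin δ cos θ = -0.195151, so φ₂ = -11.254°.
Δλ = atan2( sin θ sin δ cos φ₁ , cos δ − sin φ₁ sin φ₂ ) = atan2(-0.002380, 0.974225) = -0.002443 rad = -0.140°.
λ₂ = λ₁ + Δλ = -124.501°.

longitude -124.501°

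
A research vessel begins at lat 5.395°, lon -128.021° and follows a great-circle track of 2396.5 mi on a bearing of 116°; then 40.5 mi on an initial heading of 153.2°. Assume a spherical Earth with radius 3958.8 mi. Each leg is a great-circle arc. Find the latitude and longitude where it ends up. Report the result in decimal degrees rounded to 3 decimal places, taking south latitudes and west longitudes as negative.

Apply the spherical direct solution leg by leg, carrying full precision between legs.
Leg 1: from (5.395°, -128.021°), δ = 2396.5/3958.8 = 0.605360 rad, θ = 116° → φ = -9.848°, λ = -96.748°.
Leg 2: from (-9.848°, -96.748°), δ = 40.5/3958.8 = 0.010230 rad, θ = 153.2° → φ = -10.371°, λ = -96.479°.

latitude -10.371°, longitude -96.479°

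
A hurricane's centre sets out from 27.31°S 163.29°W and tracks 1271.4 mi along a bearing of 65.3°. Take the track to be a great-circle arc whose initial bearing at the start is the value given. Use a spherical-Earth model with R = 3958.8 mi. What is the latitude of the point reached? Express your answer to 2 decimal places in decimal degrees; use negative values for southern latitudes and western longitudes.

Angular distance δ = d/R = 1271.4 / 3958.8 = 0.321158 rad.
Start latitude φ₁ = -0.476649 rad; initial bearing θ = 1.139700 rad.
Destination latitude: φ₂ = arcsin( sin φ₁ cos δ + cos φ₁ sin δ cos θ ) = arcsin(-0.318143) = -18.55°.
Δλ = atan2( sin θ sin δ cos φ₁ , cos δ − sin φ₁ sin φ₂ ) = atan2(0.254819, 0.802905) = 0.307316 rad = 17.61°.
λ₂ = λ₁ + Δλ = -145.68°.

latitude -18.55°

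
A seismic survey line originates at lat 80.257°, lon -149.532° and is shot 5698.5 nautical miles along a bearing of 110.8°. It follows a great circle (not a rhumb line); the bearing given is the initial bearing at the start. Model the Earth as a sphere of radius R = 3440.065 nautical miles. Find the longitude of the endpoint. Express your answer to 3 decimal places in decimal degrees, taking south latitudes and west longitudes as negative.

longitude -79.272°

Central angle δ = d/R = 1.656509 rad.
Start latitude φ₁ = 1.400749 rad; initial bearing θ = 1.933825 rad.
Applying the spherical law of cosines for sides, sin φ₂ = sin φ₁ cos δ + cos φ₁ sin δ cos θ = -0.144247, so φ₂ = -8.294°.
Then Δλ = atan2(0.157619, 0.056559) = 1.226276 rad, from sin θ sin δ cos φ₁ over cos δ − sin φ₁ sin φ₂.
λ₂ = -149.532° + 70.260° = -79.272°.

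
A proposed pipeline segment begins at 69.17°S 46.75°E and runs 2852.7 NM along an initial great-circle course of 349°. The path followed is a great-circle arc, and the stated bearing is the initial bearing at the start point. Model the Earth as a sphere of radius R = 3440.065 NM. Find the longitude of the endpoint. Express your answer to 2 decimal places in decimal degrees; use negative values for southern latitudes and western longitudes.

Central angle δ = d/R = 0.829258 rad.
Start latitude φ₁ = -1.207244 rad; initial bearing θ = 6.091199 rad.
Applying the spherical law of cosines for sides, sin φ₂ = sin φ₁ cos δ + cos φ₁ sin δ cos θ = -0.373868, so φ₂ = -21.95°.
Δλ = atan2( sin θ sin δ cos φ₁ , cos δ − sin φ₁ sin φ₂ ) = atan2(-0.050035, 0.325992) = -0.152298 rad = -8.73°.
λ₂ = λ₁ + Δλ = 38.02°.

longitude 38.02°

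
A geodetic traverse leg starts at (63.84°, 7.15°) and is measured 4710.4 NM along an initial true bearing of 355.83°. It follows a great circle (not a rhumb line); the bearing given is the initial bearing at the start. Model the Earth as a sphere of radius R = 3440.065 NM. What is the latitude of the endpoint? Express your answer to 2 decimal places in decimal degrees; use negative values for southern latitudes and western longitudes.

The arc subtends δ = 4710.4/3440.065 = 1.369276 rad at the centre.
With φ₁ = 63.84° = 1.114218 rad and θ = 355.83° = 6.210405 rad:
sin φ₂ = sin φ₁ cos δ + cos φ₁ sin δ cos θ = (0.897566)(0.200159) + (0.440879)(0.979763)(0.997353) = 0.610470
φ₂ = asin(0.610470) = 0.656653 rad = 37.62°.
Δλ = atan2( sin θ sin δ cos φ₁ , cos δ − sin φ₁ sin φ₂ ) = atan2(-0.031410, -0.347778) = -3.051520 rad = -174.84°.
Hence λ₂ = 7.15° + -174.84° = -167.69°.

latitude 37.62°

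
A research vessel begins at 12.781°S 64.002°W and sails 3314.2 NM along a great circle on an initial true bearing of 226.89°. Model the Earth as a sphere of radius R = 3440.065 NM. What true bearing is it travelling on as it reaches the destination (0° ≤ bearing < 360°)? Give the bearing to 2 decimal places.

final bearing 254.41°

δ = 3314.2/3440.065 = 0.963412 rad (55.1994°).
With φ₁ = -12.781° = -0.223071 rad and θ = 226.89° = 3.959978 rad:
Applying the spherical law of cosines for sides, sin φ₂ = sin φ₁ cos δ + cos φ₁ sin δ cos θ = -0.673524, so φ₂ = -42.340°.
Then Δλ = atan2(-0.584617, 0.421721) = -0.945876 rad, from sin θ sin δ cos φ₁ over cos δ − sin φ₁ sin φ₂.
λ₂ = -64.002° + -54.195° = -118.197°.
The forward bearing on arrival equals the back-azimuth from the destination plus 180°.
Back-azimuth from P₂ (-42.34°, -118.20°) to P₁ (-12.78°, -64.00°), with Δλ' = λ₁ − λ₂ = 54.19°: atan2( sin Δλ' cos φ₁ , cos φ₂ sin φ₁ − sin φ₂ cos φ₁ cos Δλ' ) = 74.41°.
Final bearing = (74.41° + 180°) mod 360° = 254.41°.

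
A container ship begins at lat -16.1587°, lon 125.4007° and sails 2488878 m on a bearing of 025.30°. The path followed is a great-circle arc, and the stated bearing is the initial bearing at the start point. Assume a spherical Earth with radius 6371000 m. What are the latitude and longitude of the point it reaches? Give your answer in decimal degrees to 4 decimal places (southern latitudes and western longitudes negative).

The arc subtends δ = 2488878/6371000 = 0.390657 rad at the centre.
Start latitude φ₁ = -0.282023 rad; initial bearing θ = 0.441568 rad.
sin φ₂ = sin φ₁ cos δ + cos φ₁ sin δ cos θ = (-0.278299)(0.924659) + (0.960495)(0.380796)(0.904083) = 0.073339
φ₂ = asin(0.073339) = 0.073405 rad = 4.2058°.
Then Δλ = atan2(0.156307, 0.945069) = 0.163909 rad, from sin θ sin δ cos φ₁ over cos δ − sin φ₁ sin φ₂.
Hence λ₂ = 125.4007° + 9.3913° = 134.7920°.

latitude 4.2058°, longitude 134.7920°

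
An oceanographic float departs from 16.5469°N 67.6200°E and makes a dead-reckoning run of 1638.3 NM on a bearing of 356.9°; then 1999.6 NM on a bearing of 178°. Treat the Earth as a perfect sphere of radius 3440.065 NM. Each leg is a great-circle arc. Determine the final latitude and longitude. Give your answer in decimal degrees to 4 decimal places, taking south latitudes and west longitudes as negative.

latitude 10.4923°, longitude 66.7688°

Apply the spherical direct solution leg by leg, carrying full precision between legs.
Leg 1: from (16.5469°, 67.6200°), δ = 1638.3/3440.065 = 0.476241 rad, θ = 356.9° → φ = 43.7824°, λ = 65.6521°.
Leg 2: from (43.7824°, 65.6521°), δ = 1999.6/3440.065 = 0.581268 rad, θ = 178° → φ = 10.4923°, λ = 66.7688°.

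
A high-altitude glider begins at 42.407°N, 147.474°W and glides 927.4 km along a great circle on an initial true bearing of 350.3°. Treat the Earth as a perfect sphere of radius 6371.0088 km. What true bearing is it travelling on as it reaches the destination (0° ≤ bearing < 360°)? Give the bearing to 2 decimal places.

final bearing 348.69°

The arc subtends δ = 927.4/6371.0088 = 0.145566 rad at the centre.
With φ₁ = 42.407° = 0.740142 rad and θ = 350.3° = 6.113888 rad:
Applying the spherical law of cosines for sides, sin φ₂ = sin φ₁ cos δ + cos φ₁ sin δ cos θ = 0.772832, so φ₂ = 50.609°.
Then Δλ = atan2(-0.018046, 0.468232) = -0.038521 rad, from sin θ sin δ cos φ₁ over cos δ − sin φ₁ sin φ₂.
Hence λ₂ = -147.474° + -2.207° = -149.681°.
The forward bearing on arrival equals the back-azimuth from the destination plus 180°.
Back-azimuth from P₂ (50.61°, -149.68°) to P₁ (42.41°, -147.47°), with Δλ' = λ₁ − λ₂ = 2.21°: atan2( sin Δλ' cos φ₁ , cos φ₂ sin φ₁ − sin φ₂ cos φ₁ cos Δλ' ) = 168.69°.
Final bearing = (168.69° + 180°) mod 360° = 348.69°.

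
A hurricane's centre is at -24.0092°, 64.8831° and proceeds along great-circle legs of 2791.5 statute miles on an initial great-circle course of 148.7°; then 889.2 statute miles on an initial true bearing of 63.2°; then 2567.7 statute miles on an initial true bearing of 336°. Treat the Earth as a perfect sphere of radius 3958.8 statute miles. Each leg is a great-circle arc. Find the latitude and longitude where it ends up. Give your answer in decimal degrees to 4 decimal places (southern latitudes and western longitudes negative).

Apply the spherical direct solution leg by leg, carrying full precision between legs.
Leg 1: from (-24.0092°, 64.8831°), δ = 2791.5/3958.8 = 0.705138 rad, θ = 148.7° → φ = -54.6609°, λ = 100.4846°.
Leg 2: from (-54.6609°, 100.4846°), δ = 889.2/3958.8 = 0.224614 rad, θ = 63.2° → φ = -47.4905°, λ = 117.5951°.
Leg 3: from (-47.4905°, 117.5951°), δ = 2567.7/3958.8 = 0.648606 rad, θ = 336° → φ = -12.3906°, λ = 103.0253°.

latitude -12.3906°, longitude 103.0253°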